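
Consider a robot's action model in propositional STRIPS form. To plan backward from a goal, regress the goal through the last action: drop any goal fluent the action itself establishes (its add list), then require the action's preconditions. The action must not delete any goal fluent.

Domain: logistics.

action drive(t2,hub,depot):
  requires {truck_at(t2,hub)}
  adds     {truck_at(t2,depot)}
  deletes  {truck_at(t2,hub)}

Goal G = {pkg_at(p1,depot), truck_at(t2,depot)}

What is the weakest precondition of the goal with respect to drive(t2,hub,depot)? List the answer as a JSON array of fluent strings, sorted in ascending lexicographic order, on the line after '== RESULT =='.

Compute (G \ add) ∪ pre:
  G ∩ del = {}  (empty — regression defined)
  G \ add = {pkg_at(p1,depot), truck_at(t2,depot)} \ {truck_at(t2,depot)} = {pkg_at(p1,depot)}
  ∪ pre   = {pkg_at(p1,depot)} ∪ {truck_at(t2,hub)}
          = {pkg_at(p1,depot), truck_at(t2,hub)}

== RESULT ==
["pkg_at(p1,depot)", "truck_at(t2,hub)"]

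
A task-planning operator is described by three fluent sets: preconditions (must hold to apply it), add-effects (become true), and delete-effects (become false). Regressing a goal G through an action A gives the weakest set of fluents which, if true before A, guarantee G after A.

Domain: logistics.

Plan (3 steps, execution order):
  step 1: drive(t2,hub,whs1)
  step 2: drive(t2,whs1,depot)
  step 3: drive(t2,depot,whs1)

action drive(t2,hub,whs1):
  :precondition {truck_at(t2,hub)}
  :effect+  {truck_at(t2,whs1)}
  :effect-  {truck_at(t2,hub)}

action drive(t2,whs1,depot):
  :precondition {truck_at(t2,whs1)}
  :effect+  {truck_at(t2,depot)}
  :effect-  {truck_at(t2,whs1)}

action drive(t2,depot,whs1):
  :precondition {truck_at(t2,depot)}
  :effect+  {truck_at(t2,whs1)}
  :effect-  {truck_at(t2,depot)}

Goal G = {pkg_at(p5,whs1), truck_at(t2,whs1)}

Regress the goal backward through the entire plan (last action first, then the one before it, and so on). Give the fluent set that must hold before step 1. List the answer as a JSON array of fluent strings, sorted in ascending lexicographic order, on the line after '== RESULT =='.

Regress step by step:
  through step 3 (drive(t2,depot,whs1)): drop {truck_at(t2,whs1)}, keep {pkg_at(p5,whs1)}, require {truck_at(t2,depot)}
    → {pkg_at(p5,whs1), truck_at(t2,depot)}
  through step 2 (drive(t2,whs1,depot)): drop {truck_at(t2,depot)}, keep {pkg_at(p5,whs1)}, require {truck_at(t2,whs1)}
    → {pkg_at(p5,whs1), truck_at(t2,whs1)}
  through step 1 (drive(t2,hub,whs1)): drop {truck_at(t2,whs1)}, keep {pkg_at(p5,whs1)}, require {truck_at(t2,hub)}
    → {pkg_at(p5,whs1), truck_at(t2,hub)}

== RESULT ==
["pkg_at(p5,whs1)", "truck_at(t2,hub)"]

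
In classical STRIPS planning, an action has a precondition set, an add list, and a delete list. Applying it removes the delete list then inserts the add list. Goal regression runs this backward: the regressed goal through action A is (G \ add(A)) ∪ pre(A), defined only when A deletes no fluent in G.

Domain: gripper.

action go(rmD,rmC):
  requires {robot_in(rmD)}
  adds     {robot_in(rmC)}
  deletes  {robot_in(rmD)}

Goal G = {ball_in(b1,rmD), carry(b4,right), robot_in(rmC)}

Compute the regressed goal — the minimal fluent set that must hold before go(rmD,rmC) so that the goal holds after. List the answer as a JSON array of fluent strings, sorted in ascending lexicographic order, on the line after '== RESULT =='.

Compute (G \ add) ∪ pre:
  G ∩ del = {}  (empty — regression defined)
  G \ add = {ball_in(b1,rmD), carry(b4,right), robot_in(rmC)} \ {robot_in(rmC)} = {ball_in(b1,rmD), carry(b4,right)}
  ∪ pre   = {ball_in(b1,rmD), carry(b4,right)} ∪ {robot_in(rmD)}
          = {ball_in(b1,rmD), carry(b4,right), robot_in(rmD)}

== RESULT ==
["ball_in(b1,rmD)", "carry(b4,right)", "robot_in(rmD)"]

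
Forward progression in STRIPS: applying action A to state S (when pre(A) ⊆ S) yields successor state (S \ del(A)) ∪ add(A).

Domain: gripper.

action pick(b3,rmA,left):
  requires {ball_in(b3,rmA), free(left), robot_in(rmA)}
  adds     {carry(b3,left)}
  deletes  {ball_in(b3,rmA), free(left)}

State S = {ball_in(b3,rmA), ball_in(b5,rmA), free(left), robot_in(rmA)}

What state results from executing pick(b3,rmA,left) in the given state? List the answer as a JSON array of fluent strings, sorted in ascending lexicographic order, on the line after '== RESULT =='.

Compute (S \ del) ∪ add:
  pre ⊆ S: {ball_in(b3,rmA), free(left), robot_in(rmA)} ⊆ S  — applicable
  S \ del = {ball_in(b5,rmA), robot_in(rmA)}
  ∪ add   = {ball_in(b5,rmA), carry(b3,left), robot_in(rmA)}

== RESULT ==
["ball_in(b5,rmA)", "carry(b3,left)", "robot_in(rmA)"]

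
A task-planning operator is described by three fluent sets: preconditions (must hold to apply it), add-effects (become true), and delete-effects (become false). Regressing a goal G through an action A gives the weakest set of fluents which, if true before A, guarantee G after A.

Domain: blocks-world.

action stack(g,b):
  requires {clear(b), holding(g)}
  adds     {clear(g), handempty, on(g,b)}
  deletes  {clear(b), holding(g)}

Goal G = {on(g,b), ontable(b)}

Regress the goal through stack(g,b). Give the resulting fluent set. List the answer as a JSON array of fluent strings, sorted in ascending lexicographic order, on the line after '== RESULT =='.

Compute (G \ add) ∪ pre:
  G ∩ del = {}  (empty — regression defined)
  G \ add = {on(g,b), ontable(b)} \ {clear(g), handempty, on(g,b)} = {ontable(b)}
  ∪ pre   = {ontable(b)} ∪ {clear(b), holding(g)}
          = {clear(b), holding(g), ontable(b)}

== RESULT ==
["clear(b)", "holding(g)", "ontable(b)"]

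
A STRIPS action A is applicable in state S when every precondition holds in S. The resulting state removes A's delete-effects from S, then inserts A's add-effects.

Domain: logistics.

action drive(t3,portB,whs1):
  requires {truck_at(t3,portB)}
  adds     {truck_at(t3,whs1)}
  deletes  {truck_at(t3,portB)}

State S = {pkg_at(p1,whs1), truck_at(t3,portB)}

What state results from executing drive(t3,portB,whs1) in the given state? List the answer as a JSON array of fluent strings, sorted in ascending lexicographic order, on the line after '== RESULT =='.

Compute (S \ del) ∪ add:
  pre ⊆ S: {truck_at(t3,portB)} ⊆ S  — applicable
  S \ del = {pkg_at(p1,whs1)}
  ∪ add   = {pkg_at(p1,whs1), truck_at(t3,whs1)}

== RESULT ==
["pkg_at(p1,whs1)", "truck_at(t3,whs1)"]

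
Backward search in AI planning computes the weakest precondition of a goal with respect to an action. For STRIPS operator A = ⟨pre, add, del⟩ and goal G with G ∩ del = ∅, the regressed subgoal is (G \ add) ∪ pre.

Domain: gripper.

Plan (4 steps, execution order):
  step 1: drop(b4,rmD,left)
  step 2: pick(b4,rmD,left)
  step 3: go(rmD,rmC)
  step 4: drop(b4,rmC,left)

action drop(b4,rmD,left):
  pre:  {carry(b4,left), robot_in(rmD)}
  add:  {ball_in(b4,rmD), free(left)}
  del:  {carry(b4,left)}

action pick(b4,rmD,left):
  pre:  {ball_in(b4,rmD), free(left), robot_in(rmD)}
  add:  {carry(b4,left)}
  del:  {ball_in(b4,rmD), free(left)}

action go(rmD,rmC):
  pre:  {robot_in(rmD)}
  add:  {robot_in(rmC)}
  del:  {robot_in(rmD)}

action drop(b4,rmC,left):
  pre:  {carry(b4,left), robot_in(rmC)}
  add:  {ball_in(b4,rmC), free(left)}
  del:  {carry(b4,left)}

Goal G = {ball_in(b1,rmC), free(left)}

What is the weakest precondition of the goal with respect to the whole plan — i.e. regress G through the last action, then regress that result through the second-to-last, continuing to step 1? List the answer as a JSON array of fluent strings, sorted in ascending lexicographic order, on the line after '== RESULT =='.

Regress step by step:
  through step 4 (drop(b4,rmC,left)): drop {free(left)}, keep {ball_in(b1,rmC)}, require {carry(b4,left), robot_in(rmC)}
    → {ball_in(b1,rmC), carry(b4,left), robot_in(rmC)}
  through step 3 (go(rmD,rmC)): drop {robot_in(rmC)}, keep {ball_in(b1,rmC), carry(b4,left)}, require {robot_in(rmD)}
    → {ball_in(b1,rmC), carry(b4,left), robot_in(rmD)}
  through step 2 (pick(b4,rmD,left)): drop {carry(b4,left)}, keep {ball_in(b1,rmC), robot_in(rmD)}, require {ball_in(b4,rmD), free(left), robot_in(rmD)}
    → {ball_in(b1,rmC), ball_in(b4,rmD), free(left), robot_in(rmD)}
  through step 1 (drop(b4,rmD,left)): drop {ball_in(b4,rmD), free(left)}, keep {ball_in(b1,rmC), robot_in(rmD)}, require {carry(b4,left), robot_in(rmD)}
    → {ball_in(b1,rmC), carry(b4,left), robot_in(rmD)}

== RESULT ==
["ball_in(b1,rmC)", "carry(b4,left)", "robot_in(rmD)"]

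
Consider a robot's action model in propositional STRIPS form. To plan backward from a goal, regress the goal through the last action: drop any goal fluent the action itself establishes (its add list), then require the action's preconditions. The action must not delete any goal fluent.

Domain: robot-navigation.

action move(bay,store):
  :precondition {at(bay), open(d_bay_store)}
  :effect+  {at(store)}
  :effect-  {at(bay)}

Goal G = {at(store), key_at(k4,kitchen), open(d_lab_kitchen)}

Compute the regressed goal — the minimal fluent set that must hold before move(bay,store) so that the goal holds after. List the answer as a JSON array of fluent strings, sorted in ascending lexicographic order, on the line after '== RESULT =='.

Compute (G \ add) ∪ pre:
  G ∩ del = {}  (empty — regression defined)
  G \ add = {at(store), key_at(k4,kitchen), open(d_lab_kitchen)} \ {at(store)} = {key_at(k4,kitchen), open(d_lab_kitchen)}
  ∪ pre   = {key_at(k4,kitchen), open(d_lab_kitchen)} ∪ {at(bay), open(d_bay_store)}
          = {at(bay), key_at(k4,kitchen), open(d_bay_store), open(d_lab_kitchen)}

== RESULT ==
["at(bay)", "key_at(k4,kitchen)", "open(d_bay_store)", "open(d_lab_kitchen)"]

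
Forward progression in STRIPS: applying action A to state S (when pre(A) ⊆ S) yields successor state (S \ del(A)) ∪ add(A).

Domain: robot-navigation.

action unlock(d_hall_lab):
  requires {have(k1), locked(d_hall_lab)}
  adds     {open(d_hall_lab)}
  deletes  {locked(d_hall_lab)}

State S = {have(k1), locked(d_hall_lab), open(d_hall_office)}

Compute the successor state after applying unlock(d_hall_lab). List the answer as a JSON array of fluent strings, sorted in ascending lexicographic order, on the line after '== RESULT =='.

Compute (S \ del) ∪ add:
  pre ⊆ S: {have(k1), locked(d_hall_lab)} ⊆ S  — applicable
  S \ del = {have(k1), open(d_hall_office)}
  ∪ add   = {have(k1), open(d_hall_lab), open(d_hall_office)}

== RESULT ==
["have(k1)", "open(d_hall_lab)", "open(d_hall_office)"]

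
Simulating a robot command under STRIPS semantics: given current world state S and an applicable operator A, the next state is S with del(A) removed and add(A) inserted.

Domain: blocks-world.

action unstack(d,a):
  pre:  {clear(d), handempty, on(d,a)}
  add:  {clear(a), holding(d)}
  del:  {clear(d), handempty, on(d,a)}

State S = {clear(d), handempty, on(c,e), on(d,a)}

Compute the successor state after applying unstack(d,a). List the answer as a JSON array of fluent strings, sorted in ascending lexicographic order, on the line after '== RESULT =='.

Compute (S \ del) ∪ add:
  pre ⊆ S: {clear(d), handempty, on(d,a)} ⊆ S  — applicable
  S \ del = {on(c,e)}
  ∪ add   = {clear(a), holding(d), on(c,e)}

== RESULT ==
["clear(a)", "holding(d)", "on(c,e)"]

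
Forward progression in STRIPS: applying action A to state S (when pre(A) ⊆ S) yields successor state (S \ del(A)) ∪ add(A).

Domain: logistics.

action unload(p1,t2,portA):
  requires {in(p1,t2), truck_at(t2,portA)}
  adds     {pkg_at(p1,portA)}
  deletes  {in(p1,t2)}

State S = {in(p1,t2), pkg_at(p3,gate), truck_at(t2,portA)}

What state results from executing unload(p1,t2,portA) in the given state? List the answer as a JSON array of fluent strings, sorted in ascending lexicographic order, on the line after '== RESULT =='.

Progress:
  pre ⊆ S: {in(p1,t2), truck_at(t2,portA)} ⊆ S  — applicable
  S \ del = {pkg_at(p3,gate), truck_at(t2,portA)}
  ∪ add   = {pkg_at(p1,portA), pkg_at(p3,gate), truck_at(t2,portA)}

== RESULT ==
["pkg_at(p1,portA)", "pkg_at(p3,gate)", "truck_at(t2,portA)"]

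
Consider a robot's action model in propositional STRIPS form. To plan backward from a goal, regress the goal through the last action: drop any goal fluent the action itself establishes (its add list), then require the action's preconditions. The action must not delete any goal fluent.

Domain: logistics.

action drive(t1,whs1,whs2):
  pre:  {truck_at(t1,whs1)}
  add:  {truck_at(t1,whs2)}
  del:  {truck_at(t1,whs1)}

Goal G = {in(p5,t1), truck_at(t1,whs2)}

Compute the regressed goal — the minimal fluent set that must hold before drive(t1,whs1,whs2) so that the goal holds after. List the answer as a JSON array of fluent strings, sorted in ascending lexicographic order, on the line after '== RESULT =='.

Regress:
  G ∩ del = {}  (empty — regression defined)
  G \ add = {in(p5,t1), truck_at(t1,whs2)} \ {truck_at(t1,whs2)} = {in(p5,t1)}
  ∪ pre   = {in(p5,t1)} ∪ {truck_at(t1,whs1)}
          = {in(p5,t1), truck_at(t1,whs1)}

== RESULT ==
["in(p5,t1)", "truck_at(t1,whs1)"]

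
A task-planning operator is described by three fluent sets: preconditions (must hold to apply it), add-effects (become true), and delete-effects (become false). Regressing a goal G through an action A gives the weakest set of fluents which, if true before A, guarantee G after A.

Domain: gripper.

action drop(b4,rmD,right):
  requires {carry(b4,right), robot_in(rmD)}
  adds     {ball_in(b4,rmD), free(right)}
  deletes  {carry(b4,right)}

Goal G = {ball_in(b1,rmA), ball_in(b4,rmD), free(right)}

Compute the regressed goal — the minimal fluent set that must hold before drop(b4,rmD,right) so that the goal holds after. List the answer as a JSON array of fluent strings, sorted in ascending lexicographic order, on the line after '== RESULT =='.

Regress:
  G ∩ del = {}  (empty — regression defined)
  G \ add = {ball_in(b1,rmA), ball_in(b4,rmD), free(right)} \ {ball_in(b4,rmD), free(right)} = {ball_in(b1,rmA)}
  ∪ pre   = {ball_in(b1,rmA)} ∪ {carry(b4,right), robot_in(rmD)}
          = {ball_in(b1,rmA), carry(b4,right), robot_in(rmD)}

== RESULT ==
["ball_in(b1,rmA)", "carry(b4,right)", "robot_in(rmD)"]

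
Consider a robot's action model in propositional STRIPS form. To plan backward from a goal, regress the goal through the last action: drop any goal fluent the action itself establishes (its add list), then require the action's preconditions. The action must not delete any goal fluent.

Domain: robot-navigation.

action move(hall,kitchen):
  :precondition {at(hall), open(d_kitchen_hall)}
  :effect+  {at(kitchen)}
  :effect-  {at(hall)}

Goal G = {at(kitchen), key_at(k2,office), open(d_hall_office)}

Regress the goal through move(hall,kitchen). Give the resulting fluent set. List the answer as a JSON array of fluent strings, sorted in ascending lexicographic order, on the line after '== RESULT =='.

Compute (G \ add) ∪ pre:
  G ∩ del = {}  (empty — regression defined)
  G \ add = {at(kitchen), key_at(k2,office), open(d_hall_office)} \ {at(kitchen)} = {key_at(k2,office), open(d_hall_office)}
  ∪ pre   = {key_at(k2,office), open(d_hall_office)} ∪ {at(hall), open(d_kitchen_hall)}
          = {at(hall), key_at(k2,office), open(d_hall_office), open(d_kitchen_hall)}

== RESULT ==
["at(hall)", "key_at(k2,office)", "open(d_hall_office)", "open(d_kitchen_hall)"]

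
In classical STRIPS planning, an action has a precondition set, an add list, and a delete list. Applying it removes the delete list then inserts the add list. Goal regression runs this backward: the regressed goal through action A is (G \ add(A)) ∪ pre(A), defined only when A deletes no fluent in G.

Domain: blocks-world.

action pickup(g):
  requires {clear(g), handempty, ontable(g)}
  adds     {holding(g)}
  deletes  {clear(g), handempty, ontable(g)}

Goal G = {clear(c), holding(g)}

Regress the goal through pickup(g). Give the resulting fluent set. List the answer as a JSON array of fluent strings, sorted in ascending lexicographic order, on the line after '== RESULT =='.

Compute (G \ add) ∪ pre:
  G ∩ del = {}  (empty — regression defined)
  G \ add = {clear(c), holding(g)} \ {holding(g)} = {clear(c)}
  ∪ pre   = {clear(c)} ∪ {clear(g), handempty, ontable(g)}
          = {clear(c), clear(g), handempty, ontable(g)}

== RESULT ==
["clear(c)", "clear(g)", "handempty", "ontable(g)"]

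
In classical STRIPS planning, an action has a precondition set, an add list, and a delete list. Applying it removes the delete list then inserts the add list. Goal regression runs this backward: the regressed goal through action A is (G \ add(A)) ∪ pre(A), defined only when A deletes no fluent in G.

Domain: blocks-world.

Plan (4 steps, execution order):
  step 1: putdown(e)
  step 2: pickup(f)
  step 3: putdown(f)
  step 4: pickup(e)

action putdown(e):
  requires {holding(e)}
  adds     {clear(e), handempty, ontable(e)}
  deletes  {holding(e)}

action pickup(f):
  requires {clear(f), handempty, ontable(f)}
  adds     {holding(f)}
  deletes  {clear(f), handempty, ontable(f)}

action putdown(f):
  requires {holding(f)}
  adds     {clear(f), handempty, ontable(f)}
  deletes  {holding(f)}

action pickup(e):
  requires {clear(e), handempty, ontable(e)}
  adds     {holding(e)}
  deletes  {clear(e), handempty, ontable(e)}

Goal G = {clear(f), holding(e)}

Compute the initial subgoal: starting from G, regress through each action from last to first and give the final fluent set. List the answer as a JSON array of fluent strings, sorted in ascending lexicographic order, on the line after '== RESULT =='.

Regress step by step:
  through step 4 (pickup(e)): drop {holding(e)}, keep {clear(f)}, require {clear(e), handempty, ontable(e)}
    → {clear(e), clear(f), handempty, ontable(e)}
  through step 3 (putdown(f)): drop {clear(f), handempty}, keep {clear(e), ontable(e)}, require {holding(f)}
    → {clear(e), holding(f), ontable(e)}
  through step 2 (pickup(f)): drop {holding(f)}, keep {clear(e), ontable(e)}, require {clear(f), handempty, ontable(f)}
    → {clear(e), clear(f), handempty, ontable(e), ontable(f)}
  through step 1 (putdown(e)): drop {clear(e), handempty, ontable(e)}, keep {clear(f), ontable(f)}, require {holding(e)}
    → {clear(f), holding(e), ontable(f)}

== RESULT ==
["clear(f)", "holding(e)", "ontable(f)"]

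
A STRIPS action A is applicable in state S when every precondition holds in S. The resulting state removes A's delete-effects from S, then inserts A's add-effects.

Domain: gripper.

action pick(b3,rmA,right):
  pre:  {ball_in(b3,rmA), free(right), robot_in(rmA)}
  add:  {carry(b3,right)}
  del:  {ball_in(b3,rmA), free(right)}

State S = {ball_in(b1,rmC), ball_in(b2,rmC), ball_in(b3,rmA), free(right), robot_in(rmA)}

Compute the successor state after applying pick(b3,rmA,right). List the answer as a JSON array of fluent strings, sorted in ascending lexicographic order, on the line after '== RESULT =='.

Compute (S \ del) ∪ add:
  pre ⊆ S: {ball_in(b3,rmA), free(right), robot_in(rmA)} ⊆ S  — applicable
  S \ del = {ball_in(b1,rmC), ball_in(b2,rmC), robot_in(rmA)}
  ∪ add   = {ball_in(b1,rmC), ball_in(b2,rmC), carry(b3,right), robot_in(rmA)}

== RESULT ==
["ball_in(b1,rmC)", "ball_in(b2,rmC)", "carry(b3,right)", "robot_in(rmA)"]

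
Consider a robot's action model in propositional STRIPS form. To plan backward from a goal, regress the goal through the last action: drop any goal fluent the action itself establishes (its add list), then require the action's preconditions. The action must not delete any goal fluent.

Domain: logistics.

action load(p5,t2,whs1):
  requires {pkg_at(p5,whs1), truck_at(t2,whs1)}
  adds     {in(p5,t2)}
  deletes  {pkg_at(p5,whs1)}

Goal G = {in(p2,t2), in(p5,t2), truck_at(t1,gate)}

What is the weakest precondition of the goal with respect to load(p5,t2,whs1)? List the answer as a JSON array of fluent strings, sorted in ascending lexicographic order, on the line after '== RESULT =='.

Compute (G \ add) ∪ pre:
  G ∩ del = {}  (empty — regression defined)
  G \ add = {in(p2,t2), in(p5,t2), truck_at(t1,gate)} \ {in(p5,t2)} = {in(p2,t2), truck_at(t1,gate)}
  ∪ pre   = {in(p2,t2), truck_at(t1,gate)} ∪ {pkg_at(p5,whs1), truck_at(t2,whs1)}
          = {in(p2,t2), pkg_at(p5,whs1), truck_at(t1,gate), truck_at(t2,whs1)}

== RESULT ==
["in(p2,t2)", "pkg_at(p5,whs1)", "truck_at(t1,gate)", "truck_at(t2,whs1)"]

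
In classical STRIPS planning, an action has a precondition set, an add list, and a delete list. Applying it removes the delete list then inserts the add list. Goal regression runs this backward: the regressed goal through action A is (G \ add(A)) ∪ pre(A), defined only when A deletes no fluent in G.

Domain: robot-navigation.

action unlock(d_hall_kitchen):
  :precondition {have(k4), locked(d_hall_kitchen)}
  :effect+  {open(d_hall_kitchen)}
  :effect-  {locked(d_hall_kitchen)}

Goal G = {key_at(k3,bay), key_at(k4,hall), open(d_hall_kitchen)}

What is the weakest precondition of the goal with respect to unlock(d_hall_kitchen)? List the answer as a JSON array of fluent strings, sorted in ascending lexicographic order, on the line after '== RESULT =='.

Regress:
  G ∩ del = {}  (empty — regression defined)
  G \ add = {key_at(k3,bay), key_at(k4,hall), open(d_hall_kitchen)} \ {open(d_hall_kitchen)} = {key_at(k3,bay), key_at(k4,hall)}
  ∪ pre   = {key_at(k3,bay), key_at(k4,hall)} ∪ {have(k4), locked(d_hall_kitchen)}
          = {have(k4), key_at(k3,bay), key_at(k4,hall), locked(d_hall_kitchen)}

== RESULT ==
["have(k4)", "key_at(k3,bay)", "key_at(k4,hall)", "locked(d_hall_kitchen)"]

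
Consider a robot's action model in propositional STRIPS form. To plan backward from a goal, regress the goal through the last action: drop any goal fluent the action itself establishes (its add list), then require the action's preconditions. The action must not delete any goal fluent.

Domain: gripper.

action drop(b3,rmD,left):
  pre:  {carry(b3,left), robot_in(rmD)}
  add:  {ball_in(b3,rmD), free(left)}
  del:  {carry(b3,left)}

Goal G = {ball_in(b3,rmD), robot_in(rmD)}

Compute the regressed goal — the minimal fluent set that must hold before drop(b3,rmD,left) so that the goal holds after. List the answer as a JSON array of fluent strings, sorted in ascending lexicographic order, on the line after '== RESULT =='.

Regress:
  G ∩ del = {}  (empty — regression defined)
  G \ add = {ball_in(b3,rmD), robot_in(rmD)} \ {ball_in(b3,rmD), free(left)} = {robot_in(rmD)}
  ∪ pre   = {robot_in(rmD)} ∪ {carry(b3,left), robot_in(rmD)}
          = {carry(b3,left), robot_in(rmD)}

== RESULT ==
["carry(b3,left)", "robot_in(rmD)"]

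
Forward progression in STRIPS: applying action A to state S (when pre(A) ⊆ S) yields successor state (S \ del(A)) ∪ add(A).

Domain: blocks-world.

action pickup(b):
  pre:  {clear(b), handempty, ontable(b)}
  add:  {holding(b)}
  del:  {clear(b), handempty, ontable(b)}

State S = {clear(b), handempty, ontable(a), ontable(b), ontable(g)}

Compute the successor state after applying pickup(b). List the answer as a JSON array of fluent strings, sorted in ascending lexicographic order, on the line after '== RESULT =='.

Compute (S \ del) ∪ add:
  pre ⊆ S: {clear(b), handempty, ontable(b)} ⊆ S  — applicable
  S \ del = {ontable(a), ontable(g)}
  ∪ add   = {holding(b), ontable(a), ontable(g)}

== RESULT ==
["holding(b)", "ontable(a)", "ontable(g)"]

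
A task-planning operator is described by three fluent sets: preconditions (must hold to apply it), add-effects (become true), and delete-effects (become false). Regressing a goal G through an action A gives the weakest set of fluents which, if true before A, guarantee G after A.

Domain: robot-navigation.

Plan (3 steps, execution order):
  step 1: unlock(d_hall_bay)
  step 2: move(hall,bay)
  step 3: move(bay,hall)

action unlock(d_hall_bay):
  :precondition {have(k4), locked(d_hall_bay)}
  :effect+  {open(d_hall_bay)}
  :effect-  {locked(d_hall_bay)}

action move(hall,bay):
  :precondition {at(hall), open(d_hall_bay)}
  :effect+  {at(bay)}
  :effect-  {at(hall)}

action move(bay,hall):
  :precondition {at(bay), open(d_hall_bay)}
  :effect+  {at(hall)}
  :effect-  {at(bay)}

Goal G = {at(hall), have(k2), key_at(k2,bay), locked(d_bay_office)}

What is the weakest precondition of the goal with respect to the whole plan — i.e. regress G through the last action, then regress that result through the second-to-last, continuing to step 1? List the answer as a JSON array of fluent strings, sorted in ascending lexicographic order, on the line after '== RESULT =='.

Regress step by step:
  through step 3 (move(bay,hall)): drop {at(hall)}, keep {have(k2), key_at(k2,bay), locked(d_bay_office)}, require {at(bay), open(d_hall_bay)}
    → {at(bay), have(k2), key_at(k2,bay), locked(d_bay_office), open(d_hall_bay)}
  through step 2 (move(hall,bay)): drop {at(bay)}, keep {have(k2), key_at(k2,bay), locked(d_bay_office), open(d_hall_bay)}, require {at(hall), open(d_hall_bay)}
    → {at(hall), have(k2), key_at(k2,bay), locked(d_bay_office), open(d_hall_bay)}
  through step 1 (unlock(d_hall_bay)): drop {open(d_hall_bay)}, keep {at(hall), have(k2), key_at(k2,bay), locked(d_bay_office)}, require {have(k4), locked(d_hall_bay)}
    → {at(hall), have(k2), have(k4), key_at(k2,bay), locked(d_bay_office), locked(d_hall_bay)}

== RESULT ==
["at(hall)", "have(k2)", "have(k4)", "key_at(k2,bay)", "locked(d_bay_office)", "locked(d_hall_bay)"]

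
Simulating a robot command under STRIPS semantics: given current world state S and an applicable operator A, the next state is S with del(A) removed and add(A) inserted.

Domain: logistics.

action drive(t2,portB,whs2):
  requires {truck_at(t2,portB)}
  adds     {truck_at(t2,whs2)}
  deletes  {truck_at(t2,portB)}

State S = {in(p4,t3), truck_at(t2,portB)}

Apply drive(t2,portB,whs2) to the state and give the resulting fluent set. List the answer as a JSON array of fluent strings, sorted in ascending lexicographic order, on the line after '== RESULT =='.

Progress:
  pre ⊆ S: {truck_at(t2,portB)} ⊆ S  — applicable
  S \ del = {in(p4,t3)}
  ∪ add   = {in(p4,t3), truck_at(t2,whs2)}

== RESULT ==
["in(p4,t3)", "truck_at(t2,whs2)"]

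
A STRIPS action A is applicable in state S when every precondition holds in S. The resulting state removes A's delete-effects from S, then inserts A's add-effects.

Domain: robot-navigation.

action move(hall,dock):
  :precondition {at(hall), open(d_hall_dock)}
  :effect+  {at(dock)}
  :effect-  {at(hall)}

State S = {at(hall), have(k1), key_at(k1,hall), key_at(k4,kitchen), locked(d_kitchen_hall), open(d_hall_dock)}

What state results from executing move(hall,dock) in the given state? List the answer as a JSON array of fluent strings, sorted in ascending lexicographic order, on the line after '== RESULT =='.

Compute (S \ del) ∪ add:
  pre ⊆ S: {at(hall), open(d_hall_dock)} ⊆ S  — applicable
  S \ del = {have(k1), key_at(k1,hall), key_at(k4,kitchen), locked(d_kitchen_hall), open(d_hall_dock)}
  ∪ add   = {at(dock), have(k1), key_at(k1,hall), key_at(k4,kitchen), locked(d_kitchen_hall), open(d_hall_dock)}

== RESULT ==
["at(dock)", "have(k1)", "key_at(k1,hall)", "key_at(k4,kitchen)", "locked(d_kitchen_hall)", "open(d_hall_dock)"]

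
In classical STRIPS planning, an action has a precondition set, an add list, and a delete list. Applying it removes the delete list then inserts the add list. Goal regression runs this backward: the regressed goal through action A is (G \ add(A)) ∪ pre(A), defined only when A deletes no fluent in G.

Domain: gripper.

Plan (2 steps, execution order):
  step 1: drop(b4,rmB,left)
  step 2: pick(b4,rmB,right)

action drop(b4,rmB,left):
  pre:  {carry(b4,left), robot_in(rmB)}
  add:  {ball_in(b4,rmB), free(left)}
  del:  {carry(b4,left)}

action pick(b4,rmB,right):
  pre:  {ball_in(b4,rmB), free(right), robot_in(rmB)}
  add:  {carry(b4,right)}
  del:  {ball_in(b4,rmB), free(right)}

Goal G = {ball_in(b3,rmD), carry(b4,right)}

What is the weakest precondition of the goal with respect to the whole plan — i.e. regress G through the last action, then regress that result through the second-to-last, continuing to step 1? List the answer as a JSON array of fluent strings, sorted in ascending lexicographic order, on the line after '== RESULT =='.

Regress step by step:
  through step 2 (pick(b4,rmB,right)): drop {carry(b4,right)}, keep {ball_in(b3,rmD)}, require {ball_in(b4,rmB), free(right), robot_in(rmB)}
    → {ball_in(b3,rmD), ball_in(b4,rmB), free(right), robot_in(rmB)}
  through step 1 (drop(b4,rmB,left)): drop {ball_in(b4,rmB)}, keep {ball_in(b3,rmD), free(right), robot_in(rmB)}, require {carry(b4,left), robot_in(rmB)}
    → {ball_in(b3,rmD), carry(b4,left), free(right), robot_in(rmB)}

== RESULT ==
["ball_in(b3,rmD)", "carry(b4,left)", "free(right)", "robot_in(rmB)"]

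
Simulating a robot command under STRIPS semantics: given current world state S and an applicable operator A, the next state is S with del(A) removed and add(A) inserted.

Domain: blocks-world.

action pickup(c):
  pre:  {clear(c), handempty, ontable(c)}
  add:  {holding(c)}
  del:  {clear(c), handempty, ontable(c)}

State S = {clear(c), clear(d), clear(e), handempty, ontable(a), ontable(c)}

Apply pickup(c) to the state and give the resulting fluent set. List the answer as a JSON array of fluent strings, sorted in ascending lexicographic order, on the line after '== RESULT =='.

Compute (S \ del) ∪ add:
  pre ⊆ S: {clear(c), handempty, ontable(c)} ⊆ S  — applicable
  S \ del = {clear(d), clear(e), ontable(a)}
  ∪ add   = {clear(d), clear(e), holding(c), ontable(a)}

== RESULT ==
["clear(d)", "clear(e)", "holding(c)", "ontable(a)"]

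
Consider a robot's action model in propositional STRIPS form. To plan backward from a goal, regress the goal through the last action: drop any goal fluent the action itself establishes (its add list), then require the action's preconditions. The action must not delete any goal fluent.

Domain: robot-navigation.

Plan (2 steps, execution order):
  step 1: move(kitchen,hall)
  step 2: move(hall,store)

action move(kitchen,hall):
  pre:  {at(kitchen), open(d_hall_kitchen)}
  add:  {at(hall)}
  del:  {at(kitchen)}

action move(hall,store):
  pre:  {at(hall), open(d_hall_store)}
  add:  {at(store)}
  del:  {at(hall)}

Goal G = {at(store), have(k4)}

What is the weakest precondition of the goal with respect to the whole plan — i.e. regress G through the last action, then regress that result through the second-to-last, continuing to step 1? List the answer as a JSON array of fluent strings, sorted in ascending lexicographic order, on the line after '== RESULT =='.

Regress step by step:
  through step 2 (move(hall,store)): drop {at(store)}, keep {have(k4)}, require {at(hall), open(d_hall_store)}
    → {at(hall), have(k4), open(d_hall_store)}
  through step 1 (move(kitchen,hall)): drop {at(hall)}, keep {have(k4), open(d_hall_store)}, require {at(kitchen), open(d_hall_kitchen)}
    → {at(kitchen), have(k4), open(d_hall_kitchen), open(d_hall_store)}

== RESULT ==
["at(kitchen)", "have(k4)", "open(d_hall_kitchen)", "open(d_hall_store)"]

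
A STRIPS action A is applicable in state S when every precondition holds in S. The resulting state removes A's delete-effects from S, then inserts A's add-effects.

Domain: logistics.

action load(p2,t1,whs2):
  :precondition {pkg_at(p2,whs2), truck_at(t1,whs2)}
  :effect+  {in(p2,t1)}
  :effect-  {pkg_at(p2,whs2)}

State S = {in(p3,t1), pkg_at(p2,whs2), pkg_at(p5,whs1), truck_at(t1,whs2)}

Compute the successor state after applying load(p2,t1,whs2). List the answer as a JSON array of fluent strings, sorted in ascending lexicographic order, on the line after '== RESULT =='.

Progress:
  pre ⊆ S: {pkg_at(p2,whs2), truck_at(t1,whs2)} ⊆ S  — applicable
  S \ del = {in(p3,t1), pkg_at(p5,whs1), truck_at(t1,whs2)}
  ∪ add   = {in(p2,t1), in(p3,t1), pkg_at(p5,whs1), truck_at(t1,whs2)}

== RESULT ==
["in(p2,t1)", "in(p3,t1)", "pkg_at(p5,whs1)", "truck_at(t1,whs2)"]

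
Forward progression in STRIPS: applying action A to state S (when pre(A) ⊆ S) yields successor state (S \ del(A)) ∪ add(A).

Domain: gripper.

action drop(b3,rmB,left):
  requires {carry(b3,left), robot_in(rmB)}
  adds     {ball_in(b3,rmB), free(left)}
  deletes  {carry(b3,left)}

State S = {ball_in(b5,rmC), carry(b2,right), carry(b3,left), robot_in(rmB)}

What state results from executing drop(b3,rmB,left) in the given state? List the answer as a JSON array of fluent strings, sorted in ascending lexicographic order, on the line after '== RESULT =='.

Compute (S \ del) ∪ add:
  pre ⊆ S: {carry(b3,left), robot_in(rmB)} ⊆ S  — applicable
  S \ del = {ball_in(b5,rmC), carry(b2,right), robot_in(rmB)}
  ∪ add   = {ball_in(b3,rmB), ball_in(b5,rmC), carry(b2,right), free(left), robot_in(rmB)}

== RESULT ==
["ball_in(b3,rmB)", "ball_in(b5,rmC)", "carry(b2,right)", "free(left)", "robot_in(rmB)"]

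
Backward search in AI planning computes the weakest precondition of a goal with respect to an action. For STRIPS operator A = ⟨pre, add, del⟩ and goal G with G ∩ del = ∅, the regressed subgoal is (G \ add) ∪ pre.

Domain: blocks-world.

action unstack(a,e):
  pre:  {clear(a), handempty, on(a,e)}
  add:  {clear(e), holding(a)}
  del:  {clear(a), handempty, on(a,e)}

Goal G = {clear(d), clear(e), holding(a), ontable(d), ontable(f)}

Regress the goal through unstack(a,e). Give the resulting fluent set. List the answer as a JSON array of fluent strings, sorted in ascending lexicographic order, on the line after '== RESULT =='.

Regress:
  G ∩ del = {}  (empty — regression defined)
  G \ add = {clear(d), clear(e), holding(a), ontable(d), ontable(f)} \ {clear(e), holding(a)} = {clear(d), ontable(d), ontable(f)}
  ∪ pre   = {clear(d), ontable(d), ontable(f)} ∪ {clear(a), handempty, on(a,e)}
          = {clear(a), clear(d), handempty, on(a,e), ontable(d), ontable(f)}

== RESULT ==
["clear(a)", "clear(d)", "handempty", "on(a,e)", "ontable(d)", "ontable(f)"]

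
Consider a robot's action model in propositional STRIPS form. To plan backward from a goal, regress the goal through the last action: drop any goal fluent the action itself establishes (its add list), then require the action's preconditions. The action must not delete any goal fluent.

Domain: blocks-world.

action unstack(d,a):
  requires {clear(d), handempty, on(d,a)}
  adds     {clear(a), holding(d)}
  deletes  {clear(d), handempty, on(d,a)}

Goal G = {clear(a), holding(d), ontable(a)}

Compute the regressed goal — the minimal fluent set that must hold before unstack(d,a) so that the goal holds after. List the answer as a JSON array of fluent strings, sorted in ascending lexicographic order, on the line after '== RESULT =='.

Compute (G \ add) ∪ pre:
  G ∩ del = {}  (empty — regression defined)
  G \ add = {clear(a), holding(d), ontable(a)} \ {clear(a), holding(d)} = {ontable(a)}
  ∪ pre   = {ontable(a)} ∪ {clear(d), handempty, on(d,a)}
          = {clear(d), handempty, on(d,a), ontable(a)}

== RESULT ==
["clear(d)", "handempty", "on(d,a)", "ontable(a)"]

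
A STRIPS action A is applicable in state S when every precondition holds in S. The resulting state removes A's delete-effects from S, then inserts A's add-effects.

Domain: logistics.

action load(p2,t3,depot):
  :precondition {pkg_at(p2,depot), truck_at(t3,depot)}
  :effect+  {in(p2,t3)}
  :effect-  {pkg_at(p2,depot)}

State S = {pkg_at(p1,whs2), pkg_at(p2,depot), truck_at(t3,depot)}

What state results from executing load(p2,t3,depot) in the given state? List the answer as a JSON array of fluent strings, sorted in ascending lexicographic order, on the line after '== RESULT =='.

Progress:
  pre ⊆ S: {pkg_at(p2,depot), truck_at(t3,depot)} ⊆ S  — applicable
  S \ del = {pkg_at(p1,whs2), truck_at(t3,depot)}
  ∪ add   = {in(p2,t3), pkg_at(p1,whs2), truck_at(t3,depot)}

== RESULT ==
["in(p2,t3)", "pkg_at(p1,whs2)", "truck_at(t3,depot)"]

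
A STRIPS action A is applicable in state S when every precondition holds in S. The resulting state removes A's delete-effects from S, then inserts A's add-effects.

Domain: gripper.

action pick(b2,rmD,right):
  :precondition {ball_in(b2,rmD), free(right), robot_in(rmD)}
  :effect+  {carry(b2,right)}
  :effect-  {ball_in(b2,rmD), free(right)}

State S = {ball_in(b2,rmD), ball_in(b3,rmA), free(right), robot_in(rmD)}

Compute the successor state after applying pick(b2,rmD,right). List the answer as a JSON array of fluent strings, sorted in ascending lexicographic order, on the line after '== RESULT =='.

Progress:
  pre ⊆ S: {ball_in(b2,rmD), free(right), robot_in(rmD)} ⊆ S  — applicable
  S \ del = {ball_in(b3,rmA), robot_in(rmD)}
  ∪ add   = {ball_in(b3,rmA), carry(b2,right), robot_in(rmD)}

== RESULT ==
["ball_in(b3,rmA)", "carry(b2,right)", "robot_in(rmD)"]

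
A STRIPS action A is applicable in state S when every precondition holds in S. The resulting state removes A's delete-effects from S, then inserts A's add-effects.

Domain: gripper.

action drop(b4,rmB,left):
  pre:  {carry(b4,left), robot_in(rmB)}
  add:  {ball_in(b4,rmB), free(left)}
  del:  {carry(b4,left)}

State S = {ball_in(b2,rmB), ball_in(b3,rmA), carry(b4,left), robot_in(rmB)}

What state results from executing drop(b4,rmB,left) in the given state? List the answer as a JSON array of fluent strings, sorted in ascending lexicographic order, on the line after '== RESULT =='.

Progress:
  pre ⊆ S: {carry(b4,left), robot_in(rmB)} ⊆ S  — applicable
  S \ del = {ball_in(b2,rmB), ball_in(b3,rmA), robot_in(rmB)}
  ∪ add   = {ball_in(b2,rmB), ball_in(b3,rmA), ball_in(b4,rmB), free(left), robot_in(rmB)}

== RESULT ==
["ball_in(b2,rmB)", "ball_in(b3,rmA)", "ball_in(b4,rmB)", "free(left)", "robot_in(rmB)"]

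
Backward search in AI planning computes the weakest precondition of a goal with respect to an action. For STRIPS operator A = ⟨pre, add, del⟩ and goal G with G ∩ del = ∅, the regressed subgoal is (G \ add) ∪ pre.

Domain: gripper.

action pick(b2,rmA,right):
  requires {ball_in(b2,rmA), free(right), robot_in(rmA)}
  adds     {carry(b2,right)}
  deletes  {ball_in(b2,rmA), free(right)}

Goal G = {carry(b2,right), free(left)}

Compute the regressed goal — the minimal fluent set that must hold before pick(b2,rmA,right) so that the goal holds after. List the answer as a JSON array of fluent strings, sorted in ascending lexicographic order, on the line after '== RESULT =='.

Compute (G \ add) ∪ pre:
  G ∩ del = {}  (empty — regression defined)
  G \ add = {carry(b2,right), free(left)} \ {carry(b2,right)} = {free(left)}
  ∪ pre   = {free(left)} ∪ {ball_in(b2,rmA), free(right), robot_in(rmA)}
          = {ball_in(b2,rmA), free(left), free(right), robot_in(rmA)}

== RESULT ==
["ball_in(b2,rmA)", "free(left)", "free(right)", "robot_in(rmA)"]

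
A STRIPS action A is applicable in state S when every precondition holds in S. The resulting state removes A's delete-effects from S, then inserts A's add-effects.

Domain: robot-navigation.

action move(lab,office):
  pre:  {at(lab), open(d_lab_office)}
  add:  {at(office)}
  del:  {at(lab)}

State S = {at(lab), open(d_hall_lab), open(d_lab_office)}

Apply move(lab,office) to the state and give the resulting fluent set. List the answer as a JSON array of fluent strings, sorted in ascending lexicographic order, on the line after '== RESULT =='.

Progress:
  pre ⊆ S: {at(lab), open(d_lab_office)} ⊆ S  — applicable
  S \ del = {open(d_hall_lab), open(d_lab_office)}
  ∪ add   = {at(office), open(d_hall_lab), open(d_lab_office)}

== RESULT ==
["at(office)", "open(d_hall_lab)", "open(d_lab_office)"]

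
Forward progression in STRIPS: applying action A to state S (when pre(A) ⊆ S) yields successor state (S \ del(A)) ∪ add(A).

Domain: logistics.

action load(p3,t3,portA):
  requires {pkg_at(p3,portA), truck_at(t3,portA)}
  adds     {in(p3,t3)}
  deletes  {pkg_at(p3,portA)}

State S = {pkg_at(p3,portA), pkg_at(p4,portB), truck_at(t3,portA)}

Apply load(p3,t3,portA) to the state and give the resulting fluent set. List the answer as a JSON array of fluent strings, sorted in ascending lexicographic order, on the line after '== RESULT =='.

Compute (S \ del) ∪ add:
  pre ⊆ S: {pkg_at(p3,portA), truck_at(t3,portA)} ⊆ S  — applicable
  S \ del = {pkg_at(p4,portB), truck_at(t3,portA)}
  ∪ add   = {in(p3,t3), pkg_at(p4,portB), truck_at(t3,portA)}

== RESULT ==
["in(p3,t3)", "pkg_at(p4,portB)", "truck_at(t3,portA)"]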